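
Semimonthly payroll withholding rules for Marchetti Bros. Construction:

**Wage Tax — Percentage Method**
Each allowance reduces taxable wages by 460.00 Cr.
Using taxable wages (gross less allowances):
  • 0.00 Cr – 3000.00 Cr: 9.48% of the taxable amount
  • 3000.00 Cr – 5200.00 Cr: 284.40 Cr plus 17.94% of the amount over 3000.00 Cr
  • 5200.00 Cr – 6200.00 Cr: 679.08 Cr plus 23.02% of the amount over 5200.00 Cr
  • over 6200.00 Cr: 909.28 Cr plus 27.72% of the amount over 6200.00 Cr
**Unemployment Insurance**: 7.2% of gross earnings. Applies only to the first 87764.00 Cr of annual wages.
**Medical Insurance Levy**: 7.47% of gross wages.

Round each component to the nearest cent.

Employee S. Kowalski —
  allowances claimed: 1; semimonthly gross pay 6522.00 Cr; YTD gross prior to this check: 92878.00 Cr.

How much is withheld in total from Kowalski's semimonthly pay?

Wage Tax: taxable = 6522.00 Cr − 1×460.00 Cr = 6062.00 Cr
  679.08 Cr + 23.02% × (6062.00 Cr − 5200.00 Cr) = 679.08 Cr + 23.02% × 862.00 Cr = 877.51 Cr
Unemployment Insurance: YTD 92878.00 Cr ≥ cap 87764.00 Cr → 0.00 Cr
Medical Insurance Levy: 7.47% × 6522.00 Cr = 487.19 Cr
Total: 877.51 Cr + 0.00 Cr + 487.19 Cr = 1364.70 Cr

1364.70 Cr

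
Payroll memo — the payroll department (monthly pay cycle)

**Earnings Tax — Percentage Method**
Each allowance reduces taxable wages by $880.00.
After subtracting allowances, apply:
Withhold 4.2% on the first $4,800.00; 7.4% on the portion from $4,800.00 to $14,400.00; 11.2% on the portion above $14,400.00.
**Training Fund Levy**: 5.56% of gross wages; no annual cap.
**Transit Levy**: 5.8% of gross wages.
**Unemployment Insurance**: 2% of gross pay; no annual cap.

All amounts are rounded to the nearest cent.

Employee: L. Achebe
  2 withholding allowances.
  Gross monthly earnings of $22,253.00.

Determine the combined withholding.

$4,567.42

Earnings Tax: taxable = $22,253.00 − 2×$880.00 = $20,493.00
  $912.00 + 11.2% × ($20,493.00 − $14,400.00) = $912.00 + 11.2% × $6,093.00 = $1,594.42
Training Fund Levy: 5.56% × $22,253.00 = $1,237.27
Transit Levy: 5.8% × $22,253.00 = $1,290.67
Unemployment Insurance: 2% × $22,253.00 = $445.06
Total: $1,594.42 + $1,237.27 + $1,290.67 + $445.06 = $4,567.42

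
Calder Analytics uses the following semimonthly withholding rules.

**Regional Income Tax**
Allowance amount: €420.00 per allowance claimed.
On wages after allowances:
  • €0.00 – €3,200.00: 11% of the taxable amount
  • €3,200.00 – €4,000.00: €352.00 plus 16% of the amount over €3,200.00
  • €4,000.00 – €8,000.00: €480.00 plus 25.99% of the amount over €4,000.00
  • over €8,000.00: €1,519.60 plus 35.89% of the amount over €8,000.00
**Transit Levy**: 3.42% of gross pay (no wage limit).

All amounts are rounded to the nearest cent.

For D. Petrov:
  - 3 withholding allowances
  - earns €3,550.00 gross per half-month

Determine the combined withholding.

Regional Income Tax: taxable = €3,550.00 − 3×€420.00 = €2,290.00
  11% × €2,290.00 = €251.90
Transit Levy: 3.42% × €3,550.00 = €121.41
Total: €251.90 + €121.41 = €373.31

€373.31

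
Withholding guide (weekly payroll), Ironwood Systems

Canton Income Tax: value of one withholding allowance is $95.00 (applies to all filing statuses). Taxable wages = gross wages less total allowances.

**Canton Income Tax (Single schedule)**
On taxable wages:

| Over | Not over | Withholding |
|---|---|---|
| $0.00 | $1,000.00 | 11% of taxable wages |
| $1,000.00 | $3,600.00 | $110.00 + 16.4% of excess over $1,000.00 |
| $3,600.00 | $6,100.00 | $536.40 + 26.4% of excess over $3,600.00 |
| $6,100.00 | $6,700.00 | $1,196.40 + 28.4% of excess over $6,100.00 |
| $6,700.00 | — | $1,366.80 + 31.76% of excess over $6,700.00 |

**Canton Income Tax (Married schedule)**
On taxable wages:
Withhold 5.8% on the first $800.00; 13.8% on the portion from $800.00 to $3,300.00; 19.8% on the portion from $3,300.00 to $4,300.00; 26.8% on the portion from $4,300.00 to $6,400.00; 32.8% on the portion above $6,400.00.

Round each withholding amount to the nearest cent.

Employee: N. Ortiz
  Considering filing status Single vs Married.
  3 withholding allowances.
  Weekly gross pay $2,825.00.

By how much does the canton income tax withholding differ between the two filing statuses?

Canton Income Tax (Single): taxable = $2,825.00 − 3×$95.00 = $2,540.00
  $110.00 + 16.4% × ($2,540.00 − $1,000.00) = $110.00 + 16.4% × $1,540.00 = $362.56
Canton Income Tax (Married): taxable = $2,825.00 − 3×$95.00 = $2,540.00
  $46.40 + 13.8% × ($2,540.00 − $800.00) = $46.40 + 13.8% × $1,740.00 = $286.52
Difference: |$362.56 − $286.52| = $76.04 (higher under Single)

$76.04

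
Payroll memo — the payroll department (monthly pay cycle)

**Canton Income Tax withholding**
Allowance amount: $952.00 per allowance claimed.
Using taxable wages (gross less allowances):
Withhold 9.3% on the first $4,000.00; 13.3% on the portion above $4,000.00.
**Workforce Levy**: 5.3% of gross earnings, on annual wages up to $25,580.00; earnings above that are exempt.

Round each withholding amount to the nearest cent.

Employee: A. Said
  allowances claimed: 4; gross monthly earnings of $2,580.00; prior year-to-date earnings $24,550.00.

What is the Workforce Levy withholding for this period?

$54.59

Workforce Levy: cap $25,580.00 − YTD $24,550.00 = $1,030.00 subject; 5.3% × $1,030.00 = $54.59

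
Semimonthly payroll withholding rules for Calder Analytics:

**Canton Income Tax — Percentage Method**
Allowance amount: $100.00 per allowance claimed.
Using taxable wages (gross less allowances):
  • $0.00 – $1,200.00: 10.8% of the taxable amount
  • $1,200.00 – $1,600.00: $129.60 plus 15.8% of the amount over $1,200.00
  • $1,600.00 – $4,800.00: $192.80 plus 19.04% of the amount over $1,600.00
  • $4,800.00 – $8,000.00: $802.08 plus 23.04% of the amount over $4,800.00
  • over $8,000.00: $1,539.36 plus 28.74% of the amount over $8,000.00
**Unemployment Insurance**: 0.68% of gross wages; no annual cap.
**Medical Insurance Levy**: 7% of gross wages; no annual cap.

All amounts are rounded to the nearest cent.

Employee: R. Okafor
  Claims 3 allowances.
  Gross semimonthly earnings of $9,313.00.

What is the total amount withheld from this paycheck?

$2,545.74

Canton Income Tax: taxable = $9,313.00 − 3×$100.00 = $9,013.00
  $1,539.36 + 28.74% × ($9,013.00 − $8,000.00) = $1,539.36 + 28.74% × $1,013.00 = $1,830.50
Unemployment Insurance: 0.68% × $9,313.00 = $63.33
Medical Insurance Levy: 7% × $9,313.00 = $651.91
Total: $1,830.50 + $63.33 + $651.91 = $2,545.74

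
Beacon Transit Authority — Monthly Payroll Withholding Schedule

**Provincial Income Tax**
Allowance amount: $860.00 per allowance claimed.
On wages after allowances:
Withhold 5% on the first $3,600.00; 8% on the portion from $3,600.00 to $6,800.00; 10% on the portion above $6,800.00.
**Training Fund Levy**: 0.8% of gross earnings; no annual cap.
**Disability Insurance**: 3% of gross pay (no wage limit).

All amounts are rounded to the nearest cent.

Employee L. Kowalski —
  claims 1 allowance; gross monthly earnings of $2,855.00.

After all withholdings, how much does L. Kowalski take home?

Provincial Income Tax: taxable = $2,855.00 − 1×$860.00 = $1,995.00
  5% × $1,995.00 = $99.75
Training Fund Levy: 0.8% × $2,855.00 = $22.84
Disability Insurance: 3% × $2,855.00 = $85.65
Total withheld: $99.75 + $22.84 + $85.65 = $208.24
Net pay: $2,855.00 − $208.24 = $2,646.76

$2,646.76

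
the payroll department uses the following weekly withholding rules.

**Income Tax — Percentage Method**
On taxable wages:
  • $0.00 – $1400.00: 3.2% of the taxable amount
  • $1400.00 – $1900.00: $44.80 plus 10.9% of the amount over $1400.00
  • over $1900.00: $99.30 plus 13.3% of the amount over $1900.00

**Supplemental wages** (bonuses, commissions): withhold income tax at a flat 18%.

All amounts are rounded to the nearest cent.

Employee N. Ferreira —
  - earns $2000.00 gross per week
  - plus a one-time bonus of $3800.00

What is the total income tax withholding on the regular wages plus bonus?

$796.60

Income Tax: taxable = $2000.00
  $99.30 + 13.3% × ($2000.00 − $1900.00) = $99.30 + 13.3% × $100.00 = $112.60
Supplemental (18% flat on bonus): 18% × $3800.00 = $684.00
Total income tax: $112.60 + $684.00 = $796.60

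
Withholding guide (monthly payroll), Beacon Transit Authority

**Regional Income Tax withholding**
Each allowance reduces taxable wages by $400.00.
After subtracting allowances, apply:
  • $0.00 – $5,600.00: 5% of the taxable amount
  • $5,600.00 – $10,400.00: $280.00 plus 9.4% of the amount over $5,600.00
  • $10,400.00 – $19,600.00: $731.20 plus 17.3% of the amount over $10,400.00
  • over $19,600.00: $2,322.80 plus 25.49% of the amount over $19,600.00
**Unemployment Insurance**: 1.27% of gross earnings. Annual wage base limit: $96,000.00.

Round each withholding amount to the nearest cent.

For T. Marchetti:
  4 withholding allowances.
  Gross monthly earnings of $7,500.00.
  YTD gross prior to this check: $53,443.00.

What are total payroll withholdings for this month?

$403.45

Regional Income Tax: taxable = $7,500.00 − 4×$400.00 = $5,900.00
  $280.00 + 9.4% × ($5,900.00 − $5,600.00) = $280.00 + 9.4% × $300.00 = $308.20
Unemployment Insurance: 1.27% × $7,500.00 = $95.25
Total: $308.20 + $95.25 = $403.45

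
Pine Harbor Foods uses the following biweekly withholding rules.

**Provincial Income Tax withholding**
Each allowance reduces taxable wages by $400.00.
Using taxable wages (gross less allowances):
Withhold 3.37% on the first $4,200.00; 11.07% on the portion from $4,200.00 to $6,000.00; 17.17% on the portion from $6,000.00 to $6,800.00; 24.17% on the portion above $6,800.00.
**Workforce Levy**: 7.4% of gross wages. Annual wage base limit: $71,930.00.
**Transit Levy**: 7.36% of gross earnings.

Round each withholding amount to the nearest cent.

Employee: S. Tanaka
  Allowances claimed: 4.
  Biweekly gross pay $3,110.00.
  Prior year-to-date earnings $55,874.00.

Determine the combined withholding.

Provincial Income Tax: taxable = $3,110.00 − 4×$400.00 = $1,510.00
  3.37% × $1,510.00 = $50.89
Workforce Levy: 7.4% × $3,110.00 = $230.14
Transit Levy: 7.36% × $3,110.00 = $228.90
Total: $50.89 + $230.14 + $228.90 = $509.93

$509.93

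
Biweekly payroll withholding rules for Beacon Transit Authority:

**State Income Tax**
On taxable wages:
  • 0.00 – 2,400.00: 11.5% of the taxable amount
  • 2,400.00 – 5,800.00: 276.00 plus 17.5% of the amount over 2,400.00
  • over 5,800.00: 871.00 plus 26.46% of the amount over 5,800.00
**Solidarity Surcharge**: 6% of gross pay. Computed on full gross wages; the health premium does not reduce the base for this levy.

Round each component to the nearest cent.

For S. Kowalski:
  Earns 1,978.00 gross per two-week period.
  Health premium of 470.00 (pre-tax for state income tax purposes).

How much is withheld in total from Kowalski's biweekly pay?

292.10

State Income Tax: taxable = 1,978.00 − 470.00 = 1,508.00
  11.5% × 1,508.00 = 173.42
Solidarity Surcharge: 6% × 1,978.00 = 118.68
Total: 173.42 + 118.68 = 292.10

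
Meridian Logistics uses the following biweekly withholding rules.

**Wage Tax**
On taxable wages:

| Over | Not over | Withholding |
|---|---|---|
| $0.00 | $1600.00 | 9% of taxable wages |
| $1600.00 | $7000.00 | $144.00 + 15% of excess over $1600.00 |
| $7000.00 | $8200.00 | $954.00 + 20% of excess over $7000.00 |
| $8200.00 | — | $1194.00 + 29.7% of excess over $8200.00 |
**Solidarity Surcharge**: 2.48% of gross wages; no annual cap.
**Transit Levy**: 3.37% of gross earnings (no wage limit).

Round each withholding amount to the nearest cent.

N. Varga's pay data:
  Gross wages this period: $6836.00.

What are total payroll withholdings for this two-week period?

Wage Tax: taxable = $6836.00
  $144.00 + 15% × ($6836.00 − $1600.00) = $144.00 + 15% × $5236.00 = $929.40
Solidarity Surcharge: 2.48% × $6836.00 = $169.53
Transit Levy: 3.37% × $6836.00 = $230.37
Total: $929.40 + $169.53 + $230.37 = $1329.30

$1329.30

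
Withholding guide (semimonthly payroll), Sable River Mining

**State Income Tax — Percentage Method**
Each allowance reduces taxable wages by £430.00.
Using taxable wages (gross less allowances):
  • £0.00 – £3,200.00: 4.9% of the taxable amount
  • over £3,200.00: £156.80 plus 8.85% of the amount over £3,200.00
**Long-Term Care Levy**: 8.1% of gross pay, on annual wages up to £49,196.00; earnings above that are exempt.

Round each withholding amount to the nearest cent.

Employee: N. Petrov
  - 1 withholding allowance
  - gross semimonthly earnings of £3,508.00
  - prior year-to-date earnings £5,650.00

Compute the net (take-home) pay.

State Income Tax: taxable = £3,508.00 − 1×£430.00 = £3,078.00
  4.9% × £3,078.00 = £150.82
Long-Term Care Levy: 8.1% × £3,508.00 = £284.15
Total withheld: £150.82 + £284.15 = £434.97
Net pay: £3,508.00 − £434.97 = £3,073.03

£3,073.03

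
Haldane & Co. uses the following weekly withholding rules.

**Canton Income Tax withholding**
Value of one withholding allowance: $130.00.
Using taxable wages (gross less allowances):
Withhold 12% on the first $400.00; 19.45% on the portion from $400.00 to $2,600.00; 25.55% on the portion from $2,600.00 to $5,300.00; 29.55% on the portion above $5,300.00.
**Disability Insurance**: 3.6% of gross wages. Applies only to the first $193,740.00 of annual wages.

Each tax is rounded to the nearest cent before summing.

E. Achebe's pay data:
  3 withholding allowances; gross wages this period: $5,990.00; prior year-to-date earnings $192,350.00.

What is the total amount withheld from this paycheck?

Canton Income Tax: taxable = $5,990.00 − 3×$130.00 = $5,600.00
  $1,165.75 + 29.55% × ($5,600.00 − $5,300.00) = $1,165.75 + 29.55% × $300.00 = $1,254.40
Disability Insurance: cap $193,740.00 − YTD $192,350.00 = $1,390.00 subject; 3.6% × $1,390.00 = $50.04
Total: $1,254.40 + $50.04 = $1,304.44

$1,304.44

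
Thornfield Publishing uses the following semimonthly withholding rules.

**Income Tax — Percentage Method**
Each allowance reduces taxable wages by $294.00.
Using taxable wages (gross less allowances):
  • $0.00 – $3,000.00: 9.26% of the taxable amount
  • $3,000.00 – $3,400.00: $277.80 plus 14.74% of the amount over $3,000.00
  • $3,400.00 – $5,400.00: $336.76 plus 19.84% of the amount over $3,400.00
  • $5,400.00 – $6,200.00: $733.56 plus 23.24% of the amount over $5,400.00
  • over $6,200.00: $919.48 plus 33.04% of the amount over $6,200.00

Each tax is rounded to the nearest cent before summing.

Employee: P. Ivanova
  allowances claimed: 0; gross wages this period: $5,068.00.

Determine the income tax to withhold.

Income Tax: taxable = $5,068.00
  $336.76 + 19.84% × ($5,068.00 − $3,400.00) = $336.76 + 19.84% × $1,668.00 = $667.69

$667.69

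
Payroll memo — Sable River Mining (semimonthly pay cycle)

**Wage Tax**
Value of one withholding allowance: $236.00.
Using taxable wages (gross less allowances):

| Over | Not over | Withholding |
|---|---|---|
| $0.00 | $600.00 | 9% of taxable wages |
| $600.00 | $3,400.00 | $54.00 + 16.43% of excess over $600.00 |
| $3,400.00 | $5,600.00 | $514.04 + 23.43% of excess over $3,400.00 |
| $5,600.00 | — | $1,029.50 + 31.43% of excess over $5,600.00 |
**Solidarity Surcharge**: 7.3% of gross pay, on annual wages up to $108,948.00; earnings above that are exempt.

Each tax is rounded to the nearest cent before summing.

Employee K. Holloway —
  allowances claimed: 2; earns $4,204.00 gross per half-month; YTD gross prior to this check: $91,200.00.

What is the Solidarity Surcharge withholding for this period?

Solidarity Surcharge: 7.3% × $4,204.00 = $306.89

$306.89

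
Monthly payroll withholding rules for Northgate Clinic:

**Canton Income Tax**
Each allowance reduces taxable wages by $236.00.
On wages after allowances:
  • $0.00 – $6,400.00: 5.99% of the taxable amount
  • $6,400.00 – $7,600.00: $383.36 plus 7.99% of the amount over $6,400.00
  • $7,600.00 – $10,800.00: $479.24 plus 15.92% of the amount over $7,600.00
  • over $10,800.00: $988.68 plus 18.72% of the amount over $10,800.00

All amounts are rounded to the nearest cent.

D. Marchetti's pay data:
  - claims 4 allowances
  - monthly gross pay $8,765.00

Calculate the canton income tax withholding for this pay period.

$514.42

Canton Income Tax: taxable = $8,765.00 − 4×$236.00 = $7,821.00
  $479.24 + 15.92% × ($7,821.00 − $7,600.00) = $479.24 + 15.92% × $221.00 = $514.42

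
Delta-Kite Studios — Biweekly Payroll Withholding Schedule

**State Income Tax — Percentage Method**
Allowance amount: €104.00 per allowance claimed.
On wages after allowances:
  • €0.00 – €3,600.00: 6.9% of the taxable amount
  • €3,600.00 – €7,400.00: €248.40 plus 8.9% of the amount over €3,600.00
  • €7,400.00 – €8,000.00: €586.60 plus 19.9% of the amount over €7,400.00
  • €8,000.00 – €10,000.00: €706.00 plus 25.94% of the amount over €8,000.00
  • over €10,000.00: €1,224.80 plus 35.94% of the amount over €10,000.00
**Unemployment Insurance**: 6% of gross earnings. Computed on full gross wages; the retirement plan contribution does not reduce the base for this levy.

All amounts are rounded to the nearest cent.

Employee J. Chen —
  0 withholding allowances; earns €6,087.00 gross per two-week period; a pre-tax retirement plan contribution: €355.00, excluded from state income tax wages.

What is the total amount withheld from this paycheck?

€803.37

State Income Tax: taxable = €6,087.00 − €355.00 = €5,732.00
  €248.40 + 8.9% × (€5,732.00 − €3,600.00) = €248.40 + 8.9% × €2,132.00 = €438.15
Unemployment Insurance: 6% × €6,087.00 = €365.22
Total: €438.15 + €365.22 = €803.37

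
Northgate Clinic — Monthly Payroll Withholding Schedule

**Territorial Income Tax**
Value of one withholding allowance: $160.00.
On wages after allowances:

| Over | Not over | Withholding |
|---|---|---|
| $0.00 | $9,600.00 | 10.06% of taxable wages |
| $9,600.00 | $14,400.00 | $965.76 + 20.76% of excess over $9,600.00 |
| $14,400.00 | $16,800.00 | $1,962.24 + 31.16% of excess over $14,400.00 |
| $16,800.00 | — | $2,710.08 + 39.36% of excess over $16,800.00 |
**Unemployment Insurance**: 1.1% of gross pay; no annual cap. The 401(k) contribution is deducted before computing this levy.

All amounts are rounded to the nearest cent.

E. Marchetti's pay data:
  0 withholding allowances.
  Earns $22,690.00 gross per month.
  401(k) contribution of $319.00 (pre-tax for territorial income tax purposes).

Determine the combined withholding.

Territorial Income Tax: taxable = $22,690.00 − $319.00 = $22,371.00
  $2,710.08 + 39.36% × ($22,371.00 − $16,800.00) = $2,710.08 + 39.36% × $5,571.00 = $4,902.83
Unemployment Insurance: 1.1% × $22,371.00 = $246.08
Total: $4,902.83 + $246.08 = $5,148.91

$5,148.91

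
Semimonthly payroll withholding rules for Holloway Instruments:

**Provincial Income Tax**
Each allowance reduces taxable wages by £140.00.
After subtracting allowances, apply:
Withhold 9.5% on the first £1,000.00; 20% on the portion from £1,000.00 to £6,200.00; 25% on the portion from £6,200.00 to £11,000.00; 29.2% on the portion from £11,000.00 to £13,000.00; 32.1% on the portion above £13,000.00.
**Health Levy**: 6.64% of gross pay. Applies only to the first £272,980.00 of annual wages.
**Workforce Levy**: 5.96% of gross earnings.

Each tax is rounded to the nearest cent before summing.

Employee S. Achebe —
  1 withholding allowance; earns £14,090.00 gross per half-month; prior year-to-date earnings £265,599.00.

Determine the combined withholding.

£4,553.81

Provincial Income Tax: taxable = £14,090.00 − 1×£140.00 = £13,950.00
  £2,919.00 + 32.1% × (£13,950.00 − £13,000.00) = £2,919.00 + 32.1% × £950.00 = £3,223.95
Health Levy: cap £272,980.00 − YTD £265,599.00 = £7,381.00 subject; 6.64% × £7,381.00 = £490.10
Workforce Levy: 5.96% × £14,090.00 = £839.76
Total: £3,223.95 + £490.10 + £839.76 = £4,553.81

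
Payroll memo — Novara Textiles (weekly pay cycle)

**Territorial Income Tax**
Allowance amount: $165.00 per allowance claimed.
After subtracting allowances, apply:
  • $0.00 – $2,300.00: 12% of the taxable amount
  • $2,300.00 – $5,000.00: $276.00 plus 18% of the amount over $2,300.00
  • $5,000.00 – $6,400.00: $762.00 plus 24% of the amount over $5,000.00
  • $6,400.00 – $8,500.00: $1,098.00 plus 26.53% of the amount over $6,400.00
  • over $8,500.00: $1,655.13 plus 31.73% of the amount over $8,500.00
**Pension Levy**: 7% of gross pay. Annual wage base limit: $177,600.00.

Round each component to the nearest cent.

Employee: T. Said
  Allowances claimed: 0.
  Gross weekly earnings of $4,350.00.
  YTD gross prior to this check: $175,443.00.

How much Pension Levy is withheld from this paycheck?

$150.99

Pension Levy: cap $177,600.00 − YTD $175,443.00 = $2,157.00 subject; 7% × $2,157.00 = $150.99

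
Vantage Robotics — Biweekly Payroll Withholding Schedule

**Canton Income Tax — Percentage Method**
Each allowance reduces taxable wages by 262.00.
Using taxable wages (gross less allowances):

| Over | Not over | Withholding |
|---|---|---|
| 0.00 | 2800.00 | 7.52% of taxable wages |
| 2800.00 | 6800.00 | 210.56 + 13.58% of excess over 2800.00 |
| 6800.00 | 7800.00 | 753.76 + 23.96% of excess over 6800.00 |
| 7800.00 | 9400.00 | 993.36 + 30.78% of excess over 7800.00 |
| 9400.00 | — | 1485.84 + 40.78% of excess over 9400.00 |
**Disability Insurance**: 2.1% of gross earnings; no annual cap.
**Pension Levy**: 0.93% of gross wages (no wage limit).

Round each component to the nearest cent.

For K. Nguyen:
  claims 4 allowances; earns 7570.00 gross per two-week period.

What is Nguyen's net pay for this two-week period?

6624.62

Canton Income Tax: taxable = 7570.00 − 4×262.00 = 6522.00
  210.56 + 13.58% × (6522.00 − 2800.00) = 210.56 + 13.58% × 3722.00 = 716.01
Disability Insurance: 2.1% × 7570.00 = 158.97
Pension Levy: 0.93% × 7570.00 = 70.40
Total withheld: 716.01 + 158.97 + 70.40 = 945.38
Net pay: 7570.00 − 945.38 = 6624.62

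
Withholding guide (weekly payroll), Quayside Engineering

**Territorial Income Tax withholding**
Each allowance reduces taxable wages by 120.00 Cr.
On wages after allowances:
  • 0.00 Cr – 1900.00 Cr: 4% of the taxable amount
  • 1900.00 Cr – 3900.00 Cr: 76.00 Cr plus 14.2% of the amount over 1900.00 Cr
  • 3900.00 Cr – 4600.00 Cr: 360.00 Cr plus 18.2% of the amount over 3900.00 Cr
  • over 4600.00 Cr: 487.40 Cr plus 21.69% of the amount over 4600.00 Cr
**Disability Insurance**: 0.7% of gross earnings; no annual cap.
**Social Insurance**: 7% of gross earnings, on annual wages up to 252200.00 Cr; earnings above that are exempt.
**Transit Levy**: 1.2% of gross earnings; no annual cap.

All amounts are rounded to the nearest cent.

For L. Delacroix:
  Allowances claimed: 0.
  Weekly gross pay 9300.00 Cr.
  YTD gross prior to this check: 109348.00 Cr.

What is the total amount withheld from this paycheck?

2334.53 Cr

Territorial Income Tax: taxable = 9300.00 Cr
  487.40 Cr + 21.69% × (9300.00 Cr − 4600.00 Cr) = 487.40 Cr + 21.69% × 4700.00 Cr = 1506.83 Cr
Disability Insurance: 0.7% × 9300.00 Cr = 65.10 Cr
Social Insurance: 7% × 9300.00 Cr = 651.00 Cr
Transit Levy: 1.2% × 9300.00 Cr = 111.60 Cr
Total: 1506.83 Cr + 65.10 Cr + 651.00 Cr + 111.60 Cr = 2334.53 Cr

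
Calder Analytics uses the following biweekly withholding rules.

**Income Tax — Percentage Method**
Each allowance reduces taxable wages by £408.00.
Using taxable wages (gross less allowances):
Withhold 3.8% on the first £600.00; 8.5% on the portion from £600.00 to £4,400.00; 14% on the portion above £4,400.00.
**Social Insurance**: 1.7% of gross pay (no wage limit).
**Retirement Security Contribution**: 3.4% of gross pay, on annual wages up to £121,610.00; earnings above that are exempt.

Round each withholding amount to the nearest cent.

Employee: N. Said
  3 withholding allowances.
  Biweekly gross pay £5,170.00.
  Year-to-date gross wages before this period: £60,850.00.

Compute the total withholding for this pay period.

£570.88

Income Tax: taxable = £5,170.00 − 3×£408.00 = £3,946.00
  £22.80 + 8.5% × (£3,946.00 − £600.00) = £22.80 + 8.5% × £3,346.00 = £307.21
Social Insurance: 1.7% × £5,170.00 = £87.89
Retirement Security Contribution: 3.4% × £5,170.00 = £175.78
Total: £307.21 + £87.89 + £175.78 = £570.88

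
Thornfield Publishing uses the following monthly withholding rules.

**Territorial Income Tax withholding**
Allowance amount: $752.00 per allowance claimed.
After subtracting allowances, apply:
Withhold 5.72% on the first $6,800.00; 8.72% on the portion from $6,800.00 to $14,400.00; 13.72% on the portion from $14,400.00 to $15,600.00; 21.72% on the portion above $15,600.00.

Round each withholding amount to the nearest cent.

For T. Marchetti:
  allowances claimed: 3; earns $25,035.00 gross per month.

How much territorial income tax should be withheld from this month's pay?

$2,775.60

Territorial Income Tax: taxable = $25,035.00 − 3×$752.00 = $22,779.00
  $1,216.32 + 21.72% × ($22,779.00 − $15,600.00) = $1,216.32 + 21.72% × $7,179.00 = $2,775.60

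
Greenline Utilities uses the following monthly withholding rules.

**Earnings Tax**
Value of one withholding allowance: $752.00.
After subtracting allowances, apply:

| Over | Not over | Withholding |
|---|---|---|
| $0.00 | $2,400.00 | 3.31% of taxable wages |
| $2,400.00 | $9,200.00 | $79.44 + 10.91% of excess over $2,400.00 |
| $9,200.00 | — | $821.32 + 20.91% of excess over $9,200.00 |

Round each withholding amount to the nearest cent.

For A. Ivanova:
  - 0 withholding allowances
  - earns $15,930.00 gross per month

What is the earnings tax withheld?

Earnings Tax: taxable = $15,930.00
  $821.32 + 20.91% × ($15,930.00 − $9,200.00) = $821.32 + 20.91% × $6,730.00 = $2,228.56

$2,228.56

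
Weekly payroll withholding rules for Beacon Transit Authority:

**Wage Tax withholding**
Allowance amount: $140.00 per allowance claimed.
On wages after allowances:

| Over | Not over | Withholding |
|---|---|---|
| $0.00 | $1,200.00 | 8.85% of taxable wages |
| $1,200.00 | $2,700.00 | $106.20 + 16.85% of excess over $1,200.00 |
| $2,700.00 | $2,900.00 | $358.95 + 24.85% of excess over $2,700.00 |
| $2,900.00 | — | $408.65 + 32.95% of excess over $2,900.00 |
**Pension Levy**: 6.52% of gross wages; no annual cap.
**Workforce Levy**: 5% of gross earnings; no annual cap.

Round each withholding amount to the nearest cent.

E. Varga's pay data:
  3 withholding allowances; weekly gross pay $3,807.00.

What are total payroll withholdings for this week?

$1,007.69

Wage Tax: taxable = $3,807.00 − 3×$140.00 = $3,387.00
  $408.65 + 32.95% × ($3,387.00 − $2,900.00) = $408.65 + 32.95% × $487.00 = $569.12
Pension Levy: 6.52% × $3,807.00 = $248.22
Workforce Levy: 5% × $3,807.00 = $190.35
Total: $569.12 + $248.22 + $190.35 = $1,007.69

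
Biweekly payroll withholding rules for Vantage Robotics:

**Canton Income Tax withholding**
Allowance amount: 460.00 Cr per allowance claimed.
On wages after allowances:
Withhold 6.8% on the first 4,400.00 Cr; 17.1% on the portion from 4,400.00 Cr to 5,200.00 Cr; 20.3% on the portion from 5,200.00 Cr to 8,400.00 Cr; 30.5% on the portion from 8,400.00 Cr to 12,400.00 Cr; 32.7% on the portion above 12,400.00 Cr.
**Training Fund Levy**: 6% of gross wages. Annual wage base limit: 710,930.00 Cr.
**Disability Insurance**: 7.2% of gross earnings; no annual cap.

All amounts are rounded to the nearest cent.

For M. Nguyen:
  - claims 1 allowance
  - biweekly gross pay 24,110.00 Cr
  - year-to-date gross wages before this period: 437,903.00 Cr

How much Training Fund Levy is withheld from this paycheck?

Training Fund Levy: 6% × 24,110.00 Cr = 1,446.60 Cr

1,446.60 Cr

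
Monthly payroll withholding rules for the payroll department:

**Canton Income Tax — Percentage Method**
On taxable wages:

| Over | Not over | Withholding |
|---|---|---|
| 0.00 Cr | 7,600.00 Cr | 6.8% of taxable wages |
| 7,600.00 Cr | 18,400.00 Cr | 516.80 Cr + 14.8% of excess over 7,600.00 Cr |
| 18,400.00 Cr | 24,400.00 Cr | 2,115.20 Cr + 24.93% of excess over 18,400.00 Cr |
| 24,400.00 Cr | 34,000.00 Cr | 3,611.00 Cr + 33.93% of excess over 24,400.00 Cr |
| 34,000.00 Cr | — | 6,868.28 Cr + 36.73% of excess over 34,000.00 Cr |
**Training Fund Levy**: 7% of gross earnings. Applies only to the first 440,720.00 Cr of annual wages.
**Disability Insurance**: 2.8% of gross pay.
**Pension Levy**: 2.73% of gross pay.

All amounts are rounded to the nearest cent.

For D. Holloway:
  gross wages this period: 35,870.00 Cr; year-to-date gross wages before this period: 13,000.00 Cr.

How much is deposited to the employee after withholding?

Canton Income Tax: taxable = 35,870.00 Cr
  6,868.28 Cr + 36.73% × (35,870.00 Cr − 34,000.00 Cr) = 6,868.28 Cr + 36.73% × 1,870.00 Cr = 7,555.13 Cr
Training Fund Levy: 7% × 35,870.00 Cr = 2,510.90 Cr
Disability Insurance: 2.8% × 35,870.00 Cr = 1,004.36 Cr
Pension Levy: 2.73% × 35,870.00 Cr = 979.25 Cr
Total withheld: 7,555.13 Cr + 2,510.90 Cr + 1,004.36 Cr + 979.25 Cr = 12,049.64 Cr
Net pay: 35,870.00 Cr − 12,049.64 Cr = 23,820.36 Cr

23,820.36 Cr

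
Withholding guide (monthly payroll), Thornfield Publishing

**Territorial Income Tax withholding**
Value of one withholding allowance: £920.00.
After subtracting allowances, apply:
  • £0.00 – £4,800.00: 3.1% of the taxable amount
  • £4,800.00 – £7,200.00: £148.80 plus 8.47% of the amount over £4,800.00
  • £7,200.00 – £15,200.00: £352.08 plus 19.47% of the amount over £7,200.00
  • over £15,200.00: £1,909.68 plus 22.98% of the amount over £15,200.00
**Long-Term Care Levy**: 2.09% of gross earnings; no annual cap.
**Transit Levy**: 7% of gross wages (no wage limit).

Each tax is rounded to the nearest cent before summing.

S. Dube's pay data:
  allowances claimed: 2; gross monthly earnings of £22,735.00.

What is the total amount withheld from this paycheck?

Territorial Income Tax: taxable = £22,735.00 − 2×£920.00 = £20,895.00
  £1,909.68 + 22.98% × (£20,895.00 − £15,200.00) = £1,909.68 + 22.98% × £5,695.00 = £3,218.39
Long-Term Care Levy: 2.09% × £22,735.00 = £475.16
Transit Levy: 7% × £22,735.00 = £1,591.45
Total: £3,218.39 + £475.16 + £1,591.45 = £5,285.00

£5,285.00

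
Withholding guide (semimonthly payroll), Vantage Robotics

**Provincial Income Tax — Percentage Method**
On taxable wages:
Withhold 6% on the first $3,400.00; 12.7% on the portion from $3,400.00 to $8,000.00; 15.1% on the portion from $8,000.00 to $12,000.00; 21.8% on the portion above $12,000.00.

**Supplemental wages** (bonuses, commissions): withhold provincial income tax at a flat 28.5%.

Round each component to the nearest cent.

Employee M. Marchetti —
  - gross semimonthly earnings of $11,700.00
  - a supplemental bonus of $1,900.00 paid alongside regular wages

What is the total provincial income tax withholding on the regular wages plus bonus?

Provincial Income Tax: taxable = $11,700.00
  $788.20 + 15.1% × ($11,700.00 − $8,000.00) = $788.20 + 15.1% × $3,700.00 = $1,346.90
Supplemental (28.5% flat on bonus): 28.5% × $1,900.00 = $541.50
Total provincial income tax: $1,346.90 + $541.50 = $1,888.40

$1,888.40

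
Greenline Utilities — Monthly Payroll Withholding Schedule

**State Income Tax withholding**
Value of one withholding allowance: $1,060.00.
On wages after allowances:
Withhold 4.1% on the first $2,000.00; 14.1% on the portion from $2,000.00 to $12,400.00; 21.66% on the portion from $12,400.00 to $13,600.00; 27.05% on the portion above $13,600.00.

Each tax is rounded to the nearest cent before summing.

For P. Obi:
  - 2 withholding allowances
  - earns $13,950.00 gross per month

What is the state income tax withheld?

$1,468.03

State Income Tax: taxable = $13,950.00 − 2×$1,060.00 = $11,830.00
  $82.00 + 14.1% × ($11,830.00 − $2,000.00) = $82.00 + 14.1% × $9,830.00 = $1,468.03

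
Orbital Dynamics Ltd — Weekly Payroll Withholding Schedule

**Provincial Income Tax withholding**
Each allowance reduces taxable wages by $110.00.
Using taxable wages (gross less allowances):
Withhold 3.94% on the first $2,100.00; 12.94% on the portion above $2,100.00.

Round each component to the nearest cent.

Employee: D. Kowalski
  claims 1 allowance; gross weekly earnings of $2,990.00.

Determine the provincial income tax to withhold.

Provincial Income Tax: taxable = $2,990.00 − 1×$110.00 = $2,880.00
  $82.74 + 12.94% × ($2,880.00 − $2,100.00) = $82.74 + 12.94% × $780.00 = $183.67

$183.67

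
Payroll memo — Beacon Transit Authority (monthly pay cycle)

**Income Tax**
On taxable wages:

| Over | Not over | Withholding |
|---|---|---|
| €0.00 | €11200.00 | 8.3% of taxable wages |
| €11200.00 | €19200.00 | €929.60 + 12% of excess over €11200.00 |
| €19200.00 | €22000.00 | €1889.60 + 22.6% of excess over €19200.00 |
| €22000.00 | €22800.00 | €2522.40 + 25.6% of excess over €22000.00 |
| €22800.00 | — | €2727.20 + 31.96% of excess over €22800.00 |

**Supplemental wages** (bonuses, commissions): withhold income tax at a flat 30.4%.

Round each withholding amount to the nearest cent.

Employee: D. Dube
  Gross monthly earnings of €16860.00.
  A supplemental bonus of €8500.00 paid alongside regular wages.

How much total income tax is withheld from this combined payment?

€4192.80

Income Tax: taxable = €16860.00
  €929.60 + 12% × (€16860.00 − €11200.00) = €929.60 + 12% × €5660.00 = €1608.80
Supplemental (30.4% flat on bonus): 30.4% × €8500.00 = €2584.00
Total income tax: €1608.80 + €2584.00 = €4192.80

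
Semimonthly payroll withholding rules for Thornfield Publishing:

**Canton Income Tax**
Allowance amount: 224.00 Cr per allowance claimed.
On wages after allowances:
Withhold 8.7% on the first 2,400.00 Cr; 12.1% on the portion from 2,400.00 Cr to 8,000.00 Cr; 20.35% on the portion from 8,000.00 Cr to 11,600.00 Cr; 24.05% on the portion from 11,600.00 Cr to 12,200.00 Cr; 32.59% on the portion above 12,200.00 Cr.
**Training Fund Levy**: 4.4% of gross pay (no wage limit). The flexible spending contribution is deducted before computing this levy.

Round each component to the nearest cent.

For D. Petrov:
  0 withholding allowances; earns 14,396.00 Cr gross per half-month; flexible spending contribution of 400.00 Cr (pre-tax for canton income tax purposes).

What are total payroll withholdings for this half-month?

2,964.44 Cr

Canton Income Tax: taxable = 14,396.00 Cr − 400.00 Cr = 13,996.00 Cr
  1,763.30 Cr + 32.59% × (13,996.00 Cr − 12,200.00 Cr) = 1,763.30 Cr + 32.59% × 1,796.00 Cr = 2,348.62 Cr
Training Fund Levy: 4.4% × 13,996.00 Cr = 615.82 Cr
Total: 2,348.62 Cr + 615.82 Cr = 2,964.44 Cr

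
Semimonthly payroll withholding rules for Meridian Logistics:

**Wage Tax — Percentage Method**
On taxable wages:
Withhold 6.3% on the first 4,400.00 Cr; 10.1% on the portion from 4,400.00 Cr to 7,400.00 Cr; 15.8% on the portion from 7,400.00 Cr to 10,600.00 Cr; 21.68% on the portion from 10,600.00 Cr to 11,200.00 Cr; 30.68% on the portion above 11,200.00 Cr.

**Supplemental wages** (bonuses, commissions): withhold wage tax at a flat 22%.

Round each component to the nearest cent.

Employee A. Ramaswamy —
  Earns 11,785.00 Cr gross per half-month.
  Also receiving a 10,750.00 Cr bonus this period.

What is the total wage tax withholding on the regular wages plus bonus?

Wage Tax: taxable = 11,785.00 Cr
  1,215.88 Cr + 30.68% × (11,785.00 Cr − 11,200.00 Cr) = 1,215.88 Cr + 30.68% × 585.00 Cr = 1,395.36 Cr
Supplemental (22% flat on bonus): 22% × 10,750.00 Cr = 2,365.00 Cr
Total wage tax: 1,395.36 Cr + 2,365.00 Cr = 3,760.36 Cr

3,760.36 Cr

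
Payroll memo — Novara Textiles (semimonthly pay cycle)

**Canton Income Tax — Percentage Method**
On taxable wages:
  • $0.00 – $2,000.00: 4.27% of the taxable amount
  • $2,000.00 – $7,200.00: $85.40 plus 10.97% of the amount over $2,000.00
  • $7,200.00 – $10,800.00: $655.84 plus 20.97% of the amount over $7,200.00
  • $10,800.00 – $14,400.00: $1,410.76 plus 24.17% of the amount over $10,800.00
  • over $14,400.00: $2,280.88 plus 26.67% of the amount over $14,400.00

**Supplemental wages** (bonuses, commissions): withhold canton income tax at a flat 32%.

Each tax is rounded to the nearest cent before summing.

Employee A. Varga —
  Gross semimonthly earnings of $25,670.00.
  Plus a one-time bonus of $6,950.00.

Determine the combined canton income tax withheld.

$7,510.59

Canton Income Tax: taxable = $25,670.00
  $2,280.88 + 26.67% × ($25,670.00 − $14,400.00) = $2,280.88 + 26.67% × $11,270.00 = $5,286.59
Supplemental (32% flat on bonus): 32% × $6,950.00 = $2,224.00
Total canton income tax: $5,286.59 + $2,224.00 = $7,510.59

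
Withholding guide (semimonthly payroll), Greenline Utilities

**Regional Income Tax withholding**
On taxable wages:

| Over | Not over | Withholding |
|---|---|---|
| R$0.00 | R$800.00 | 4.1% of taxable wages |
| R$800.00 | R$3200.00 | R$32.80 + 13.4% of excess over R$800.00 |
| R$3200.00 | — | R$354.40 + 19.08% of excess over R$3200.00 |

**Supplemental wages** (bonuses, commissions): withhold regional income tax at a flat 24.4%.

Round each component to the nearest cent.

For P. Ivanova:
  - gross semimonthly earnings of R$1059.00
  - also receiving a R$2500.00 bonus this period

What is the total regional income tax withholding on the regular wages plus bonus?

R$677.51

Regional Income Tax: taxable = R$1059.00
  R$32.80 + 13.4% × (R$1059.00 − R$800.00) = R$32.80 + 13.4% × R$259.00 = R$67.51
Supplemental (24.4% flat on bonus): 24.4% × R$2500.00 = R$610.00
Total regional income tax: R$67.51 + R$610.00 = R$677.51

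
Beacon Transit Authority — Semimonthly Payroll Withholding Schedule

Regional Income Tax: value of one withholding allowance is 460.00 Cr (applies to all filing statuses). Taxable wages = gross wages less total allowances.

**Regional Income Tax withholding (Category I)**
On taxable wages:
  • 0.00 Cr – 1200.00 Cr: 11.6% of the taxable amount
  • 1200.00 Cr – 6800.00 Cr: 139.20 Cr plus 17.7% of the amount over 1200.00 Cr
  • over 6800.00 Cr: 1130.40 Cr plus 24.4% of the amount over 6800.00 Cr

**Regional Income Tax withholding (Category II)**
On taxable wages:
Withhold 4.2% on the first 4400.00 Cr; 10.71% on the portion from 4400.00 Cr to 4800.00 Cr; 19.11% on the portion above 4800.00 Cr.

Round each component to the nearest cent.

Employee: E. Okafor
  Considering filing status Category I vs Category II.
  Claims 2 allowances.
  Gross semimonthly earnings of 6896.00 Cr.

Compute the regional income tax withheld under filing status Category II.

Regional Income Tax (Category II): taxable = 6896.00 Cr − 2×460.00 Cr = 5976.00 Cr
  227.64 Cr + 19.11% × (5976.00 Cr − 4800.00 Cr) = 227.64 Cr + 19.11% × 1176.00 Cr = 452.37 Cr

452.37 Cr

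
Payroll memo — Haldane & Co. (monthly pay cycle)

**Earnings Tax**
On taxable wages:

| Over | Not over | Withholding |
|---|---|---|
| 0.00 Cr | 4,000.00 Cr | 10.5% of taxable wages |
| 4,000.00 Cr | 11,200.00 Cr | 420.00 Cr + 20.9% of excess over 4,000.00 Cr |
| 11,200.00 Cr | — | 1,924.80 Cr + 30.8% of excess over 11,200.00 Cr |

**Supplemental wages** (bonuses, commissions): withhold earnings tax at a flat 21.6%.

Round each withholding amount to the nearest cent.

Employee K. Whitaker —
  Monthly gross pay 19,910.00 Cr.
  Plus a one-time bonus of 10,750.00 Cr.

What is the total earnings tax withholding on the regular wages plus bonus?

6,929.48 Cr

Earnings Tax: taxable = 19,910.00 Cr
  1,924.80 Cr + 30.8% × (19,910.00 Cr − 11,200.00 Cr) = 1,924.80 Cr + 30.8% × 8,710.00 Cr = 4,607.48 Cr
Supplemental (21.6% flat on bonus): 21.6% × 10,750.00 Cr = 2,322.00 Cr
Total earnings tax: 4,607.48 Cr + 2,322.00 Cr = 6,929.48 Cr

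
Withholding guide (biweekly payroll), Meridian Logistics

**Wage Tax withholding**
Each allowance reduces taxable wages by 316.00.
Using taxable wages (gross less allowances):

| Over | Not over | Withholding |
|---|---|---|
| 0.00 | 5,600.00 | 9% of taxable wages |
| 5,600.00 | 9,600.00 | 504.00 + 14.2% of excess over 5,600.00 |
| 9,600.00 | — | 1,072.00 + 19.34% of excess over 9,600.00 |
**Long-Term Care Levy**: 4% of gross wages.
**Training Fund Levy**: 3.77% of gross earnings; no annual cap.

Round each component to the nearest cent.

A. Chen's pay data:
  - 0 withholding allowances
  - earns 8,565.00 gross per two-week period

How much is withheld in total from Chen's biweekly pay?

1,590.53

Wage Tax: taxable = 8,565.00
  504.00 + 14.2% × (8,565.00 − 5,600.00) = 504.00 + 14.2% × 2,965.00 = 925.03
Long-Term Care Levy: 4% × 8,565.00 = 342.60
Training Fund Levy: 3.77% × 8,565.00 = 322.90
Total: 925.03 + 342.60 + 322.90 = 1,590.53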